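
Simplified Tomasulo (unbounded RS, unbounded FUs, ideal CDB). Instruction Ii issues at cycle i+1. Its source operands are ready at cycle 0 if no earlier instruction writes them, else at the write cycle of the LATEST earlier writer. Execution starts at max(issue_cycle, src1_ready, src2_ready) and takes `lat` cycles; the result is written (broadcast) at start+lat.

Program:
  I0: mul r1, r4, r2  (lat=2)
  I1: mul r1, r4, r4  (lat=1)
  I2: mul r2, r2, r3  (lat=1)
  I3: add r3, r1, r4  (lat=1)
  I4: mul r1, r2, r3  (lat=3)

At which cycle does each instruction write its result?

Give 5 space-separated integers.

Answer: 3 3 4 5 8

Derivation:
I0 mul r1: issue@1 deps=(None,None) exec_start@1 write@3
I1 mul r1: issue@2 deps=(None,None) exec_start@2 write@3
I2 mul r2: issue@3 deps=(None,None) exec_start@3 write@4
I3 add r3: issue@4 deps=(1,None) exec_start@4 write@5
I4 mul r1: issue@5 deps=(2,3) exec_start@5 write@8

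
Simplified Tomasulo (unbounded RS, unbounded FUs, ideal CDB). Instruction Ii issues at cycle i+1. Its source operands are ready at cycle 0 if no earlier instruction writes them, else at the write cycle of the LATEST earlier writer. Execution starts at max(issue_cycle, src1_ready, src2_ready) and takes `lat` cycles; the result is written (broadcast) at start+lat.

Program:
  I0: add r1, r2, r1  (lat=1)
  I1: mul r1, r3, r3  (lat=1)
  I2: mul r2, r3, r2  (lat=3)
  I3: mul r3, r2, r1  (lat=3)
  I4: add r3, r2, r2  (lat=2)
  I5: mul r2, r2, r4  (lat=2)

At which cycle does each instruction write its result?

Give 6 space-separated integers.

Answer: 2 3 6 9 8 8

Derivation:
I0 add r1: issue@1 deps=(None,None) exec_start@1 write@2
I1 mul r1: issue@2 deps=(None,None) exec_start@2 write@3
I2 mul r2: issue@3 deps=(None,None) exec_start@3 write@6
I3 mul r3: issue@4 deps=(2,1) exec_start@6 write@9
I4 add r3: issue@5 deps=(2,2) exec_start@6 write@8
I5 mul r2: issue@6 deps=(2,None) exec_start@6 write@8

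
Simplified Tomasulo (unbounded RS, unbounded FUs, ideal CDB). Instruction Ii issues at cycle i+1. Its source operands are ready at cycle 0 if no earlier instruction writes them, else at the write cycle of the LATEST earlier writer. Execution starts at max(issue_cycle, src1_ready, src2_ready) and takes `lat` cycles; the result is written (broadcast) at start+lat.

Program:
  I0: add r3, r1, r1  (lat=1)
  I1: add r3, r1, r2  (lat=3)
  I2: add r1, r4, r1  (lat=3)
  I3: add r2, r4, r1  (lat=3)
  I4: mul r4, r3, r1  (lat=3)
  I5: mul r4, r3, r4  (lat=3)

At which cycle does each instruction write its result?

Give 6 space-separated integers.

Answer: 2 5 6 9 9 12

Derivation:
I0 add r3: issue@1 deps=(None,None) exec_start@1 write@2
I1 add r3: issue@2 deps=(None,None) exec_start@2 write@5
I2 add r1: issue@3 deps=(None,None) exec_start@3 write@6
I3 add r2: issue@4 deps=(None,2) exec_start@6 write@9
I4 mul r4: issue@5 deps=(1,2) exec_start@6 write@9
I5 mul r4: issue@6 deps=(1,4) exec_start@9 write@12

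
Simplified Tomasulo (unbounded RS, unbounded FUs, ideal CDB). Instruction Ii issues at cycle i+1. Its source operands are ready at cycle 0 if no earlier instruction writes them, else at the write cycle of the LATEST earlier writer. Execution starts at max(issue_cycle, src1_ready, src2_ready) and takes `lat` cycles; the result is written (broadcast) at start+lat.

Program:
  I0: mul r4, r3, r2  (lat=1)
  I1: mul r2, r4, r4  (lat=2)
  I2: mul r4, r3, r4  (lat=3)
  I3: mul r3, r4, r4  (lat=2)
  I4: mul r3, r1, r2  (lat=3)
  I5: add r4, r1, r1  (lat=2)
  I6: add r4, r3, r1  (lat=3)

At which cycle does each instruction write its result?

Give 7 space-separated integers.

Answer: 2 4 6 8 8 8 11

Derivation:
I0 mul r4: issue@1 deps=(None,None) exec_start@1 write@2
I1 mul r2: issue@2 deps=(0,0) exec_start@2 write@4
I2 mul r4: issue@3 deps=(None,0) exec_start@3 write@6
I3 mul r3: issue@4 deps=(2,2) exec_start@6 write@8
I4 mul r3: issue@5 deps=(None,1) exec_start@5 write@8
I5 add r4: issue@6 deps=(None,None) exec_start@6 write@8
I6 add r4: issue@7 deps=(4,None) exec_start@8 write@11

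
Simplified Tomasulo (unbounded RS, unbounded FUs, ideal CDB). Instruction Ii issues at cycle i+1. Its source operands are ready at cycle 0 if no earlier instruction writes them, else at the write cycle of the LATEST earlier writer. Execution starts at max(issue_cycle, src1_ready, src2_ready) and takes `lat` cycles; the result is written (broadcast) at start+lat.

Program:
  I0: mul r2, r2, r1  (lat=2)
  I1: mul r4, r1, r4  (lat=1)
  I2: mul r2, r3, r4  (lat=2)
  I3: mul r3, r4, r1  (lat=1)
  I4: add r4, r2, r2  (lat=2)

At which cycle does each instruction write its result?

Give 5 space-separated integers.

Answer: 3 3 5 5 7

Derivation:
I0 mul r2: issue@1 deps=(None,None) exec_start@1 write@3
I1 mul r4: issue@2 deps=(None,None) exec_start@2 write@3
I2 mul r2: issue@3 deps=(None,1) exec_start@3 write@5
I3 mul r3: issue@4 deps=(1,None) exec_start@4 write@5
I4 add r4: issue@5 deps=(2,2) exec_start@5 write@7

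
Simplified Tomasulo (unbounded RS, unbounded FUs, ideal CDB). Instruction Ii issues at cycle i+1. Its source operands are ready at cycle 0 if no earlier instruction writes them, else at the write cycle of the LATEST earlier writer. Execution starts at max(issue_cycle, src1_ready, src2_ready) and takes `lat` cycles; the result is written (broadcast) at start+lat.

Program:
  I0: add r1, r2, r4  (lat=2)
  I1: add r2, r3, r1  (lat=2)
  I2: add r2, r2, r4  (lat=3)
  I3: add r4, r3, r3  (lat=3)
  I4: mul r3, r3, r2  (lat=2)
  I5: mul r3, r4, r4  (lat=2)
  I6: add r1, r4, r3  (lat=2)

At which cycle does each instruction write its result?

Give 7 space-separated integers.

Answer: 3 5 8 7 10 9 11

Derivation:
I0 add r1: issue@1 deps=(None,None) exec_start@1 write@3
I1 add r2: issue@2 deps=(None,0) exec_start@3 write@5
I2 add r2: issue@3 deps=(1,None) exec_start@5 write@8
I3 add r4: issue@4 deps=(None,None) exec_start@4 write@7
I4 mul r3: issue@5 deps=(None,2) exec_start@8 write@10
I5 mul r3: issue@6 deps=(3,3) exec_start@7 write@9
I6 add r1: issue@7 deps=(3,5) exec_start@9 write@11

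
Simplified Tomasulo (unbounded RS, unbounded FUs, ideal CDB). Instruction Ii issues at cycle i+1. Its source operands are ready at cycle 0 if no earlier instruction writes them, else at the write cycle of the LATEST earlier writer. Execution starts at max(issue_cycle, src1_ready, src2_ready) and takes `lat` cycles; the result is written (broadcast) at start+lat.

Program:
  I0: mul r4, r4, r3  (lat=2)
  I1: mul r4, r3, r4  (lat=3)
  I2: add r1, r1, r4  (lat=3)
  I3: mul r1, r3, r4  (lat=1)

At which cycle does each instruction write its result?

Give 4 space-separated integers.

I0 mul r4: issue@1 deps=(None,None) exec_start@1 write@3
I1 mul r4: issue@2 deps=(None,0) exec_start@3 write@6
I2 add r1: issue@3 deps=(None,1) exec_start@6 write@9
I3 mul r1: issue@4 deps=(None,1) exec_start@6 write@7

Answer: 3 6 9 7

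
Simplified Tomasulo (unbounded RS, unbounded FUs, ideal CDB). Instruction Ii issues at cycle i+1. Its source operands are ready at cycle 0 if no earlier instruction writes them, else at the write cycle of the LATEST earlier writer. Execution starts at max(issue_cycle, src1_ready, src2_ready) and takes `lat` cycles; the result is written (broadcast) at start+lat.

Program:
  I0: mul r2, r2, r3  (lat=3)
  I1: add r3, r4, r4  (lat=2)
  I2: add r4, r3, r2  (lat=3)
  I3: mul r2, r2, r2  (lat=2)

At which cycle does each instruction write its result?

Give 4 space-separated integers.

I0 mul r2: issue@1 deps=(None,None) exec_start@1 write@4
I1 add r3: issue@2 deps=(None,None) exec_start@2 write@4
I2 add r4: issue@3 deps=(1,0) exec_start@4 write@7
I3 mul r2: issue@4 deps=(0,0) exec_start@4 write@6

Answer: 4 4 7 6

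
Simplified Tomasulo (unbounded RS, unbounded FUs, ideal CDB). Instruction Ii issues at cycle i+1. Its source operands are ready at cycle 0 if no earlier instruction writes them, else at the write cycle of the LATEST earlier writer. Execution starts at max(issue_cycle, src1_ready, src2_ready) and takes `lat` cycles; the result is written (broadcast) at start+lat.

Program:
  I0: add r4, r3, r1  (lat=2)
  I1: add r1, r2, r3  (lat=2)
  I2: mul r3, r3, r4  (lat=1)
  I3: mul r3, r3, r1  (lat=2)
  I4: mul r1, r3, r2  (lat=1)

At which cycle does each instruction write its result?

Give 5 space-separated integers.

Answer: 3 4 4 6 7

Derivation:
I0 add r4: issue@1 deps=(None,None) exec_start@1 write@3
I1 add r1: issue@2 deps=(None,None) exec_start@2 write@4
I2 mul r3: issue@3 deps=(None,0) exec_start@3 write@4
I3 mul r3: issue@4 deps=(2,1) exec_start@4 write@6
I4 mul r1: issue@5 deps=(3,None) exec_start@6 write@7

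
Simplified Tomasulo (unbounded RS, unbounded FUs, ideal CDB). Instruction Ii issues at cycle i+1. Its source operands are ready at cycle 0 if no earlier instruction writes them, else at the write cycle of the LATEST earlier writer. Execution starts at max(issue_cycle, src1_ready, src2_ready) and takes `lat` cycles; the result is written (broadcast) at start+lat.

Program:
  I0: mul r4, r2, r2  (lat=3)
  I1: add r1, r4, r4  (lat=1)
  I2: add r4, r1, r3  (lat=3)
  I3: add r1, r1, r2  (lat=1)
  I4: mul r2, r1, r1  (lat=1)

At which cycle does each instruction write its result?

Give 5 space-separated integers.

Answer: 4 5 8 6 7

Derivation:
I0 mul r4: issue@1 deps=(None,None) exec_start@1 write@4
I1 add r1: issue@2 deps=(0,0) exec_start@4 write@5
I2 add r4: issue@3 deps=(1,None) exec_start@5 write@8
I3 add r1: issue@4 deps=(1,None) exec_start@5 write@6
I4 mul r2: issue@5 deps=(3,3) exec_start@6 write@7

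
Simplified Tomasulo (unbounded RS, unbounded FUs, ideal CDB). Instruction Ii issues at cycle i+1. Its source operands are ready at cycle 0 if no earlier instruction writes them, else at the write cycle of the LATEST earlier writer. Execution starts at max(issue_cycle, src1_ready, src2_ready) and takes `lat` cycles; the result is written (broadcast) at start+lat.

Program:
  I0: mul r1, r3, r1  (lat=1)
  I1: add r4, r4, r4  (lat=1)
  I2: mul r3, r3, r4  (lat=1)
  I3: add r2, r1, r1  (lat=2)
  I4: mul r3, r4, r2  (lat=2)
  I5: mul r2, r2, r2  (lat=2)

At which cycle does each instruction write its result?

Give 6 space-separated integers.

I0 mul r1: issue@1 deps=(None,None) exec_start@1 write@2
I1 add r4: issue@2 deps=(None,None) exec_start@2 write@3
I2 mul r3: issue@3 deps=(None,1) exec_start@3 write@4
I3 add r2: issue@4 deps=(0,0) exec_start@4 write@6
I4 mul r3: issue@5 deps=(1,3) exec_start@6 write@8
I5 mul r2: issue@6 deps=(3,3) exec_start@6 write@8

Answer: 2 3 4 6 8 8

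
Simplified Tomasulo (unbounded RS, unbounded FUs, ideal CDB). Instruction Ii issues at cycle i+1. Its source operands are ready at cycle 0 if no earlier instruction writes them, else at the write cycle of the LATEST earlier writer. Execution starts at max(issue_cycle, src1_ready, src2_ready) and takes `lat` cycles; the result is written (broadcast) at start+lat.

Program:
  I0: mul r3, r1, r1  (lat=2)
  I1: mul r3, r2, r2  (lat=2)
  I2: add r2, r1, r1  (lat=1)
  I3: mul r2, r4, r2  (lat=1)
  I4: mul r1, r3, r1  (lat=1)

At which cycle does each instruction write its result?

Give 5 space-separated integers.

Answer: 3 4 4 5 6

Derivation:
I0 mul r3: issue@1 deps=(None,None) exec_start@1 write@3
I1 mul r3: issue@2 deps=(None,None) exec_start@2 write@4
I2 add r2: issue@3 deps=(None,None) exec_start@3 write@4
I3 mul r2: issue@4 deps=(None,2) exec_start@4 write@5
I4 mul r1: issue@5 deps=(1,None) exec_start@5 write@6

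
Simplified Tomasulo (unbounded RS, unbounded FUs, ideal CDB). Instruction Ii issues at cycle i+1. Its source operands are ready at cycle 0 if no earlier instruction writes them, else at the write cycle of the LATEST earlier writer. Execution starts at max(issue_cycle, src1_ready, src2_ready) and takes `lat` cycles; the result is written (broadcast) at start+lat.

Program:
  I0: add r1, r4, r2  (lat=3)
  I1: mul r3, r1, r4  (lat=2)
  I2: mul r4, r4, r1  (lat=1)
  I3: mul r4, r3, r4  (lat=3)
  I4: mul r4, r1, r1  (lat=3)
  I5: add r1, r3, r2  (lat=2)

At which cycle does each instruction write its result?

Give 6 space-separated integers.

Answer: 4 6 5 9 8 8

Derivation:
I0 add r1: issue@1 deps=(None,None) exec_start@1 write@4
I1 mul r3: issue@2 deps=(0,None) exec_start@4 write@6
I2 mul r4: issue@3 deps=(None,0) exec_start@4 write@5
I3 mul r4: issue@4 deps=(1,2) exec_start@6 write@9
I4 mul r4: issue@5 deps=(0,0) exec_start@5 write@8
I5 add r1: issue@6 deps=(1,None) exec_start@6 write@8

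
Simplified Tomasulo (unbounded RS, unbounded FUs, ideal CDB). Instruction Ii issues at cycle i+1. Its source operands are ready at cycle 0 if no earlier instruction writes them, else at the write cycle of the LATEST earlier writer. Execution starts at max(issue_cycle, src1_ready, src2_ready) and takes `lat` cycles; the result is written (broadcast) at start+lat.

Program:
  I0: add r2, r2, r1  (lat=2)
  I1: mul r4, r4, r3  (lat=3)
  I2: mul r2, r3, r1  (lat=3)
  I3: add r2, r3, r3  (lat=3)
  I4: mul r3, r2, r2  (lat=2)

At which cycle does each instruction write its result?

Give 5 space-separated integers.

I0 add r2: issue@1 deps=(None,None) exec_start@1 write@3
I1 mul r4: issue@2 deps=(None,None) exec_start@2 write@5
I2 mul r2: issue@3 deps=(None,None) exec_start@3 write@6
I3 add r2: issue@4 deps=(None,None) exec_start@4 write@7
I4 mul r3: issue@5 deps=(3,3) exec_start@7 write@9

Answer: 3 5 6 7 9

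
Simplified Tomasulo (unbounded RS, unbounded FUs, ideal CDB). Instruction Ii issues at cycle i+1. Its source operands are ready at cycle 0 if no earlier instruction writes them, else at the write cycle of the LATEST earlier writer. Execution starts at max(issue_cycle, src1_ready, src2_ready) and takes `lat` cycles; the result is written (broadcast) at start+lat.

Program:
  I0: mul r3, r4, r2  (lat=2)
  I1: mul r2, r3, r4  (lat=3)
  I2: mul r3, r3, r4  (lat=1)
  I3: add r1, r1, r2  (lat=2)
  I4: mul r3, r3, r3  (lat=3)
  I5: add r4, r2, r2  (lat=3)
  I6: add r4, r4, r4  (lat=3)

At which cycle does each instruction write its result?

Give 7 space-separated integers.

I0 mul r3: issue@1 deps=(None,None) exec_start@1 write@3
I1 mul r2: issue@2 deps=(0,None) exec_start@3 write@6
I2 mul r3: issue@3 deps=(0,None) exec_start@3 write@4
I3 add r1: issue@4 deps=(None,1) exec_start@6 write@8
I4 mul r3: issue@5 deps=(2,2) exec_start@5 write@8
I5 add r4: issue@6 deps=(1,1) exec_start@6 write@9
I6 add r4: issue@7 deps=(5,5) exec_start@9 write@12

Answer: 3 6 4 8 8 9 12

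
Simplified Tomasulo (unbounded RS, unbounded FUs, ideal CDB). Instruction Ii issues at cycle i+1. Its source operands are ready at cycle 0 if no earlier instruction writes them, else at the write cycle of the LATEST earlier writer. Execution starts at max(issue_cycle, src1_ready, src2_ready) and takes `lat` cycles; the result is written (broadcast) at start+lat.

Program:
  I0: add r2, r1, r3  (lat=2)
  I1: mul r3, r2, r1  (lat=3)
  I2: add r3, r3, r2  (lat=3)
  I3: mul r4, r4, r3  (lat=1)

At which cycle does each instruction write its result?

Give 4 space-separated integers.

I0 add r2: issue@1 deps=(None,None) exec_start@1 write@3
I1 mul r3: issue@2 deps=(0,None) exec_start@3 write@6
I2 add r3: issue@3 deps=(1,0) exec_start@6 write@9
I3 mul r4: issue@4 deps=(None,2) exec_start@9 write@10

Answer: 3 6 9 10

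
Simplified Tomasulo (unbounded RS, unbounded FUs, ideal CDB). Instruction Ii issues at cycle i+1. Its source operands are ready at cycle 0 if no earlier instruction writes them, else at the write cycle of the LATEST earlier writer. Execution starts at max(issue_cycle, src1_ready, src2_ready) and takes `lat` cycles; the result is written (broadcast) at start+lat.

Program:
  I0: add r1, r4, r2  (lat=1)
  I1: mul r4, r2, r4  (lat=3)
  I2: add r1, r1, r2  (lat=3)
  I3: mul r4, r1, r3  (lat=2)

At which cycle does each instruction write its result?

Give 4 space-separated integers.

I0 add r1: issue@1 deps=(None,None) exec_start@1 write@2
I1 mul r4: issue@2 deps=(None,None) exec_start@2 write@5
I2 add r1: issue@3 deps=(0,None) exec_start@3 write@6
I3 mul r4: issue@4 deps=(2,None) exec_start@6 write@8

Answer: 2 5 6 8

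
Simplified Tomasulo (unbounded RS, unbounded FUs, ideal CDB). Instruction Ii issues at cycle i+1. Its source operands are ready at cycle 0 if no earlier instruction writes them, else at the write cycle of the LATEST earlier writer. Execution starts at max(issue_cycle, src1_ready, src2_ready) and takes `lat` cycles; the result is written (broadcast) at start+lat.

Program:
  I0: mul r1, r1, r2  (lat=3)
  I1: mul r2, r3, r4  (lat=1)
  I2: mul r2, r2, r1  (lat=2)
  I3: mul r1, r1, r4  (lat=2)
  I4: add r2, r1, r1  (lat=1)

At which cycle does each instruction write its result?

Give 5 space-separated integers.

I0 mul r1: issue@1 deps=(None,None) exec_start@1 write@4
I1 mul r2: issue@2 deps=(None,None) exec_start@2 write@3
I2 mul r2: issue@3 deps=(1,0) exec_start@4 write@6
I3 mul r1: issue@4 deps=(0,None) exec_start@4 write@6
I4 add r2: issue@5 deps=(3,3) exec_start@6 write@7

Answer: 4 3 6 6 7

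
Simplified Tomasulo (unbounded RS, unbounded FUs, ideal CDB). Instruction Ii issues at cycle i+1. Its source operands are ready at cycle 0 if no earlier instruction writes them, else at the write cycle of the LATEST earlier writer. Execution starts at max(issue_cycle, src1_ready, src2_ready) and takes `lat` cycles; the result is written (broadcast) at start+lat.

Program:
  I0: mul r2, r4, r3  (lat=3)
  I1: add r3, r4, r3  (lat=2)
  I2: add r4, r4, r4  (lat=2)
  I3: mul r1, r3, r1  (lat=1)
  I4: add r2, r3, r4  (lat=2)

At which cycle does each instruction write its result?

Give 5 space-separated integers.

Answer: 4 4 5 5 7

Derivation:
I0 mul r2: issue@1 deps=(None,None) exec_start@1 write@4
I1 add r3: issue@2 deps=(None,None) exec_start@2 write@4
I2 add r4: issue@3 deps=(None,None) exec_start@3 write@5
I3 mul r1: issue@4 deps=(1,None) exec_start@4 write@5
I4 add r2: issue@5 deps=(1,2) exec_start@5 write@7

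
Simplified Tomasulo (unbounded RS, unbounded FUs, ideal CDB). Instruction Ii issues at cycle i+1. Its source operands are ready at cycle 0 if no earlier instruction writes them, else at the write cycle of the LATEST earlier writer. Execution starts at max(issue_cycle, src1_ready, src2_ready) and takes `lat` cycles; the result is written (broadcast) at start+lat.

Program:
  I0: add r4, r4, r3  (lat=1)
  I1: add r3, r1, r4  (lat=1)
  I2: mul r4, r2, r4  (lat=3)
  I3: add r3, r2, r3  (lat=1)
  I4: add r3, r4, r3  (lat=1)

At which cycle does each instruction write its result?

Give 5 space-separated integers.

I0 add r4: issue@1 deps=(None,None) exec_start@1 write@2
I1 add r3: issue@2 deps=(None,0) exec_start@2 write@3
I2 mul r4: issue@3 deps=(None,0) exec_start@3 write@6
I3 add r3: issue@4 deps=(None,1) exec_start@4 write@5
I4 add r3: issue@5 deps=(2,3) exec_start@6 write@7

Answer: 2 3 6 5 7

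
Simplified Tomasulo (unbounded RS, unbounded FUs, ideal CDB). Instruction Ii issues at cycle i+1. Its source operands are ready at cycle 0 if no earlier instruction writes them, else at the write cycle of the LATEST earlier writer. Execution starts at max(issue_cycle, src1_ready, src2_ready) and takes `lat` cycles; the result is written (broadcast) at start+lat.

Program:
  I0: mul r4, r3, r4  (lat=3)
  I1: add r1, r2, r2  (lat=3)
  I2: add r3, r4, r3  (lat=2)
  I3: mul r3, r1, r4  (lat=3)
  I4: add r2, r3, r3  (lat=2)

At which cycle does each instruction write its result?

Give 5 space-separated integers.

I0 mul r4: issue@1 deps=(None,None) exec_start@1 write@4
I1 add r1: issue@2 deps=(None,None) exec_start@2 write@5
I2 add r3: issue@3 deps=(0,None) exec_start@4 write@6
I3 mul r3: issue@4 deps=(1,0) exec_start@5 write@8
I4 add r2: issue@5 deps=(3,3) exec_start@8 write@10

Answer: 4 5 6 8 10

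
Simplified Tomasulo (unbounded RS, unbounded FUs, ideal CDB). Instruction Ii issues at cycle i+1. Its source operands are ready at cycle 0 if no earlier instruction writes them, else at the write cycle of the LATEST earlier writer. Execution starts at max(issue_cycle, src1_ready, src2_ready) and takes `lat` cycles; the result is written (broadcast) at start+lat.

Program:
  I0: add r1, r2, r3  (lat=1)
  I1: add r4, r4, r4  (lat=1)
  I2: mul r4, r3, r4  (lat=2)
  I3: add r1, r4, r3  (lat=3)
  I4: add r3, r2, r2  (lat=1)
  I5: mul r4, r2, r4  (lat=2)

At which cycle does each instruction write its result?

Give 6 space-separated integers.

Answer: 2 3 5 8 6 8

Derivation:
I0 add r1: issue@1 deps=(None,None) exec_start@1 write@2
I1 add r4: issue@2 deps=(None,None) exec_start@2 write@3
I2 mul r4: issue@3 deps=(None,1) exec_start@3 write@5
I3 add r1: issue@4 deps=(2,None) exec_start@5 write@8
I4 add r3: issue@5 deps=(None,None) exec_start@5 write@6
I5 mul r4: issue@6 deps=(None,2) exec_start@6 write@8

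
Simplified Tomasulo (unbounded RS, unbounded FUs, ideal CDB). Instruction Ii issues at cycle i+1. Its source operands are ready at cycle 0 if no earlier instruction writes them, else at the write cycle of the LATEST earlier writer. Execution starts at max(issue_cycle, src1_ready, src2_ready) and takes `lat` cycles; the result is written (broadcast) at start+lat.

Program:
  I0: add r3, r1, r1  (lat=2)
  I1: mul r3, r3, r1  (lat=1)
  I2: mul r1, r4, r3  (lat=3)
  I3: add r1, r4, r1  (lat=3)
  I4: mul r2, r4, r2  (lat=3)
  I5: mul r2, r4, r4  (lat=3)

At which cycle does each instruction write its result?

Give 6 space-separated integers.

Answer: 3 4 7 10 8 9

Derivation:
I0 add r3: issue@1 deps=(None,None) exec_start@1 write@3
I1 mul r3: issue@2 deps=(0,None) exec_start@3 write@4
I2 mul r1: issue@3 deps=(None,1) exec_start@4 write@7
I3 add r1: issue@4 deps=(None,2) exec_start@7 write@10
I4 mul r2: issue@5 deps=(None,None) exec_start@5 write@8
I5 mul r2: issue@6 deps=(None,None) exec_start@6 write@9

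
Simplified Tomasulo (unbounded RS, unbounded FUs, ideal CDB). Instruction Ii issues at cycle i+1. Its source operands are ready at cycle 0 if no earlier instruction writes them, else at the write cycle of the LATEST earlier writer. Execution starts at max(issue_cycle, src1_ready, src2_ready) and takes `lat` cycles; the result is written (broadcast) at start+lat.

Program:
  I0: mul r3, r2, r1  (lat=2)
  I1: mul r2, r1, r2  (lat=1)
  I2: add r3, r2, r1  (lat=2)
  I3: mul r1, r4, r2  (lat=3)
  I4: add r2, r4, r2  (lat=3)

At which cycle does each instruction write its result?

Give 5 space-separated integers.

Answer: 3 3 5 7 8

Derivation:
I0 mul r3: issue@1 deps=(None,None) exec_start@1 write@3
I1 mul r2: issue@2 deps=(None,None) exec_start@2 write@3
I2 add r3: issue@3 deps=(1,None) exec_start@3 write@5
I3 mul r1: issue@4 deps=(None,1) exec_start@4 write@7
I4 add r2: issue@5 deps=(None,1) exec_start@5 write@8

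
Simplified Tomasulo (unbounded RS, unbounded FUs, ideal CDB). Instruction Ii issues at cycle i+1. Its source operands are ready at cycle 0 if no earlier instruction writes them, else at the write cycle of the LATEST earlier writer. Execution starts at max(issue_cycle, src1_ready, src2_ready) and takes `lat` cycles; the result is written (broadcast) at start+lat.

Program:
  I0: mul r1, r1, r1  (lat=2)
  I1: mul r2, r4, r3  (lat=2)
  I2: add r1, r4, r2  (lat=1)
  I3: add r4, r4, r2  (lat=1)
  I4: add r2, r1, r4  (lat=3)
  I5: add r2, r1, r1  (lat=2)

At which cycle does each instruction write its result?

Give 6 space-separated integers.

Answer: 3 4 5 5 8 8

Derivation:
I0 mul r1: issue@1 deps=(None,None) exec_start@1 write@3
I1 mul r2: issue@2 deps=(None,None) exec_start@2 write@4
I2 add r1: issue@3 deps=(None,1) exec_start@4 write@5
I3 add r4: issue@4 deps=(None,1) exec_start@4 write@5
I4 add r2: issue@5 deps=(2,3) exec_start@5 write@8
I5 add r2: issue@6 deps=(2,2) exec_start@6 write@8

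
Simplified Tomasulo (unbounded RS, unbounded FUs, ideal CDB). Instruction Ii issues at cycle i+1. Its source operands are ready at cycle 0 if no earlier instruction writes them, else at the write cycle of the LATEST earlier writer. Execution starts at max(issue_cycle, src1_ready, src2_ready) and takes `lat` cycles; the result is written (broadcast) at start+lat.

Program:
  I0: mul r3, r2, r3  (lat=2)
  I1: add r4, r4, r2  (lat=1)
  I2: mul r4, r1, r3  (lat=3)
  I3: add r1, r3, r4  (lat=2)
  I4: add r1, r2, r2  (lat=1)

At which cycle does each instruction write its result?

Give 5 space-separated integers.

Answer: 3 3 6 8 6

Derivation:
I0 mul r3: issue@1 deps=(None,None) exec_start@1 write@3
I1 add r4: issue@2 deps=(None,None) exec_start@2 write@3
I2 mul r4: issue@3 deps=(None,0) exec_start@3 write@6
I3 add r1: issue@4 deps=(0,2) exec_start@6 write@8
I4 add r1: issue@5 deps=(None,None) exec_start@5 write@6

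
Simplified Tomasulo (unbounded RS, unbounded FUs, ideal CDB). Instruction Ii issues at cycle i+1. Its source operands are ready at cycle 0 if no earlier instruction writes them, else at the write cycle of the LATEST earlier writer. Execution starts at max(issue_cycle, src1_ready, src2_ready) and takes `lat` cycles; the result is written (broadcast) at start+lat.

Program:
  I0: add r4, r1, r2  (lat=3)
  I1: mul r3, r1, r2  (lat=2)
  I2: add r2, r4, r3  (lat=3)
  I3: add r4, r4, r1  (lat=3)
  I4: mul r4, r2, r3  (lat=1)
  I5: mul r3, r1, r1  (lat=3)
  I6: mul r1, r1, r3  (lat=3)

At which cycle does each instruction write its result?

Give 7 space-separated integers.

I0 add r4: issue@1 deps=(None,None) exec_start@1 write@4
I1 mul r3: issue@2 deps=(None,None) exec_start@2 write@4
I2 add r2: issue@3 deps=(0,1) exec_start@4 write@7
I3 add r4: issue@4 deps=(0,None) exec_start@4 write@7
I4 mul r4: issue@5 deps=(2,1) exec_start@7 write@8
I5 mul r3: issue@6 deps=(None,None) exec_start@6 write@9
I6 mul r1: issue@7 deps=(None,5) exec_start@9 write@12

Answer: 4 4 7 7 8 9 12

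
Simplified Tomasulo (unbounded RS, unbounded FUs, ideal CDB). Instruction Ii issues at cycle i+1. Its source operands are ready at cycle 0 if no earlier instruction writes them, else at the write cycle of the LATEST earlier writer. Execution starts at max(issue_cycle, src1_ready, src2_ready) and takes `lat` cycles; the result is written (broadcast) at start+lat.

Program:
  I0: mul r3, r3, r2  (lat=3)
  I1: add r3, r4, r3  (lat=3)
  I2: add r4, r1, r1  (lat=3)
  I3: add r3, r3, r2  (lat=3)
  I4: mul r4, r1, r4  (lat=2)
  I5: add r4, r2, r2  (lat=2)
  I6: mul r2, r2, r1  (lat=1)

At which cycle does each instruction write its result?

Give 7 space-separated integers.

Answer: 4 7 6 10 8 8 8

Derivation:
I0 mul r3: issue@1 deps=(None,None) exec_start@1 write@4
I1 add r3: issue@2 deps=(None,0) exec_start@4 write@7
I2 add r4: issue@3 deps=(None,None) exec_start@3 write@6
I3 add r3: issue@4 deps=(1,None) exec_start@7 write@10
I4 mul r4: issue@5 deps=(None,2) exec_start@6 write@8
I5 add r4: issue@6 deps=(None,None) exec_start@6 write@8
I6 mul r2: issue@7 deps=(None,None) exec_start@7 write@8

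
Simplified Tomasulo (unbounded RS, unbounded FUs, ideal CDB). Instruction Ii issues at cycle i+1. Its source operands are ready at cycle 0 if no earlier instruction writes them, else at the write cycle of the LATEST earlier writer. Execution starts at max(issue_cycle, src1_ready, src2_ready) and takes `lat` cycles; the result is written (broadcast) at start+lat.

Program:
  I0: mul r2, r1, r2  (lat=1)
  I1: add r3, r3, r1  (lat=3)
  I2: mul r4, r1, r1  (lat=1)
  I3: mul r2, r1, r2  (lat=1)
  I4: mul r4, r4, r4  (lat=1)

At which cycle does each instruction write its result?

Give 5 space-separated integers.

Answer: 2 5 4 5 6

Derivation:
I0 mul r2: issue@1 deps=(None,None) exec_start@1 write@2
I1 add r3: issue@2 deps=(None,None) exec_start@2 write@5
I2 mul r4: issue@3 deps=(None,None) exec_start@3 write@4
I3 mul r2: issue@4 deps=(None,0) exec_start@4 write@5
I4 mul r4: issue@5 deps=(2,2) exec_start@5 write@6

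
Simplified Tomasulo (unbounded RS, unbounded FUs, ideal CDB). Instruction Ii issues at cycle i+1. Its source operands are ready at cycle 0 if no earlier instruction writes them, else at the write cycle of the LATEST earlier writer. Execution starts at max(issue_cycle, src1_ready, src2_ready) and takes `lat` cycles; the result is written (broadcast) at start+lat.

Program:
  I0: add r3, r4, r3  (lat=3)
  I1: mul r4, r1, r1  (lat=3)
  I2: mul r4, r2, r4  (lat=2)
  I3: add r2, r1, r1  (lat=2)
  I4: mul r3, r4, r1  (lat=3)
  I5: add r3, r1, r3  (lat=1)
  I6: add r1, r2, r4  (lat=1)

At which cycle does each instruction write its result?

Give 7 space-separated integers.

Answer: 4 5 7 6 10 11 8

Derivation:
I0 add r3: issue@1 deps=(None,None) exec_start@1 write@4
I1 mul r4: issue@2 deps=(None,None) exec_start@2 write@5
I2 mul r4: issue@3 deps=(None,1) exec_start@5 write@7
I3 add r2: issue@4 deps=(None,None) exec_start@4 write@6
I4 mul r3: issue@5 deps=(2,None) exec_start@7 write@10
I5 add r3: issue@6 deps=(None,4) exec_start@10 write@11
I6 add r1: issue@7 deps=(3,2) exec_start@7 write@8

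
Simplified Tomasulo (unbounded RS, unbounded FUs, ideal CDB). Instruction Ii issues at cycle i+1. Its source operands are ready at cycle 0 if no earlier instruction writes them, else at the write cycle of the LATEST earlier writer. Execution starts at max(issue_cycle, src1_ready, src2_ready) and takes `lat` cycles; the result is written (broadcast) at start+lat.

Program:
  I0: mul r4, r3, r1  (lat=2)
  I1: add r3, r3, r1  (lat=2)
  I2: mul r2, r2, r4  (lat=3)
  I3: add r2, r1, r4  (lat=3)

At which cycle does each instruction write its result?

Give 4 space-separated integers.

Answer: 3 4 6 7

Derivation:
I0 mul r4: issue@1 deps=(None,None) exec_start@1 write@3
I1 add r3: issue@2 deps=(None,None) exec_start@2 write@4
I2 mul r2: issue@3 deps=(None,0) exec_start@3 write@6
I3 add r2: issue@4 deps=(None,0) exec_start@4 write@7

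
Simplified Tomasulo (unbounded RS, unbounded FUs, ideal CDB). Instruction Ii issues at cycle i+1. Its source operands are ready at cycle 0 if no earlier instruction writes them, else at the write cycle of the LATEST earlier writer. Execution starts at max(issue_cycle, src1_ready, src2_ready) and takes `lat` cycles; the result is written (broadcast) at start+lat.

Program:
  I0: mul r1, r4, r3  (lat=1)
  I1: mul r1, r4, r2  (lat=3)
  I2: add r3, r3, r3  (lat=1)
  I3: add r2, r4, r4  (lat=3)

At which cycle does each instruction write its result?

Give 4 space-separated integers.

I0 mul r1: issue@1 deps=(None,None) exec_start@1 write@2
I1 mul r1: issue@2 deps=(None,None) exec_start@2 write@5
I2 add r3: issue@3 deps=(None,None) exec_start@3 write@4
I3 add r2: issue@4 deps=(None,None) exec_start@4 write@7

Answer: 2 5 4 7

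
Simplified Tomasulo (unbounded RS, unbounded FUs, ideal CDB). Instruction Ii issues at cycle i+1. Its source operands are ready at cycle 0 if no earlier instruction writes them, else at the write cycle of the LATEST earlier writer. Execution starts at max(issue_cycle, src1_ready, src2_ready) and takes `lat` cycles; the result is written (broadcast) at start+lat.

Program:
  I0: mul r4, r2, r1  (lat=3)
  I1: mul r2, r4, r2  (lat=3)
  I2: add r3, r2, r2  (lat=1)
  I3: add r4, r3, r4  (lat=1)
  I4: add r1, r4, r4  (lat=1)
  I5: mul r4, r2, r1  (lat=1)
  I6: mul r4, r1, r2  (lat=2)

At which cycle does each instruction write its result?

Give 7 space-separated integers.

Answer: 4 7 8 9 10 11 12

Derivation:
I0 mul r4: issue@1 deps=(None,None) exec_start@1 write@4
I1 mul r2: issue@2 deps=(0,None) exec_start@4 write@7
I2 add r3: issue@3 deps=(1,1) exec_start@7 write@8
I3 add r4: issue@4 deps=(2,0) exec_start@8 write@9
I4 add r1: issue@5 deps=(3,3) exec_start@9 write@10
I5 mul r4: issue@6 deps=(1,4) exec_start@10 write@11
I6 mul r4: issue@7 deps=(4,1) exec_start@10 write@12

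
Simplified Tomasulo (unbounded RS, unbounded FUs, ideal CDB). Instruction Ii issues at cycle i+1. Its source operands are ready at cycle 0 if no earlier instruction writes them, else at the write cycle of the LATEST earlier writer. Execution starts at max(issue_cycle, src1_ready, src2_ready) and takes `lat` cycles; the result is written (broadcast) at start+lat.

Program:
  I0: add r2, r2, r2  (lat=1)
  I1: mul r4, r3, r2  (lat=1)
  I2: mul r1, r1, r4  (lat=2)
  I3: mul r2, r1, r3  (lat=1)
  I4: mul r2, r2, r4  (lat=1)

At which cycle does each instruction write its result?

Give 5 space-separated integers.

I0 add r2: issue@1 deps=(None,None) exec_start@1 write@2
I1 mul r4: issue@2 deps=(None,0) exec_start@2 write@3
I2 mul r1: issue@3 deps=(None,1) exec_start@3 write@5
I3 mul r2: issue@4 deps=(2,None) exec_start@5 write@6
I4 mul r2: issue@5 deps=(3,1) exec_start@6 write@7

Answer: 2 3 5 6 7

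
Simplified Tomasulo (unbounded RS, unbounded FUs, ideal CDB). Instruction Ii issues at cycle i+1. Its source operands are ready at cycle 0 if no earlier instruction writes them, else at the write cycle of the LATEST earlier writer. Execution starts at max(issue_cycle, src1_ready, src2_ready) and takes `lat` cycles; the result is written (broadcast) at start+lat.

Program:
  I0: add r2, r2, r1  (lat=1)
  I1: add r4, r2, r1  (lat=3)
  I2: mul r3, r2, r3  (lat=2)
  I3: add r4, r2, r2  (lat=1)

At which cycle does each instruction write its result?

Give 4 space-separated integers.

I0 add r2: issue@1 deps=(None,None) exec_start@1 write@2
I1 add r4: issue@2 deps=(0,None) exec_start@2 write@5
I2 mul r3: issue@3 deps=(0,None) exec_start@3 write@5
I3 add r4: issue@4 deps=(0,0) exec_start@4 write@5

Answer: 2 5 5 5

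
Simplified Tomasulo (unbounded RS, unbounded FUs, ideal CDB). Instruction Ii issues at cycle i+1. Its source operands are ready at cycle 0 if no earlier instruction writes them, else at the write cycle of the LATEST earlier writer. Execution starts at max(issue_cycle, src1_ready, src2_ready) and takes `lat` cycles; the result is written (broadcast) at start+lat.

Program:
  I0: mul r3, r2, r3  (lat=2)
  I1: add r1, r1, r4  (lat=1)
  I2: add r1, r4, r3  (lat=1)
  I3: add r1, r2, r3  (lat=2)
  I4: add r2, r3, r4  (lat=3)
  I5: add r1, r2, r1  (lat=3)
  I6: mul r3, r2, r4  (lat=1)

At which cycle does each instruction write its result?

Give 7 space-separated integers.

Answer: 3 3 4 6 8 11 9

Derivation:
I0 mul r3: issue@1 deps=(None,None) exec_start@1 write@3
I1 add r1: issue@2 deps=(None,None) exec_start@2 write@3
I2 add r1: issue@3 deps=(None,0) exec_start@3 write@4
I3 add r1: issue@4 deps=(None,0) exec_start@4 write@6
I4 add r2: issue@5 deps=(0,None) exec_start@5 write@8
I5 add r1: issue@6 deps=(4,3) exec_start@8 write@11
I6 mul r3: issue@7 deps=(4,None) exec_start@8 write@9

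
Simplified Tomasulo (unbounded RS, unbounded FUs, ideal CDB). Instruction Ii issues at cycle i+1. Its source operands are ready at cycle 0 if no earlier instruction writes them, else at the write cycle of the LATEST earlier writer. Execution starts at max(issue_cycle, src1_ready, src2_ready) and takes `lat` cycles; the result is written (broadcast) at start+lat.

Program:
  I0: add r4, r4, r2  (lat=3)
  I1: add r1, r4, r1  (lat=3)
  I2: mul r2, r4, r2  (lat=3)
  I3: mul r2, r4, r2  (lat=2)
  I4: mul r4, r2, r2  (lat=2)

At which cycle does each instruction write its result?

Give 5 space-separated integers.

I0 add r4: issue@1 deps=(None,None) exec_start@1 write@4
I1 add r1: issue@2 deps=(0,None) exec_start@4 write@7
I2 mul r2: issue@3 deps=(0,None) exec_start@4 write@7
I3 mul r2: issue@4 deps=(0,2) exec_start@7 write@9
I4 mul r4: issue@5 deps=(3,3) exec_start@9 write@11

Answer: 4 7 7 9 11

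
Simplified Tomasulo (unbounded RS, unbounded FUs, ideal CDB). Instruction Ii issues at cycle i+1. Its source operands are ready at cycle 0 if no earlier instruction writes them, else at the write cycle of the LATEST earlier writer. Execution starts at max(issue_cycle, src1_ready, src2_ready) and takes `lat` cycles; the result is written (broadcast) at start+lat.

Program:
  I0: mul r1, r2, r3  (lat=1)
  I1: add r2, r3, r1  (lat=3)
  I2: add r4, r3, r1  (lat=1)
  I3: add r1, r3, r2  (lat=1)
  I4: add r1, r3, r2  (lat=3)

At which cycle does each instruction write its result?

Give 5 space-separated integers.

I0 mul r1: issue@1 deps=(None,None) exec_start@1 write@2
I1 add r2: issue@2 deps=(None,0) exec_start@2 write@5
I2 add r4: issue@3 deps=(None,0) exec_start@3 write@4
I3 add r1: issue@4 deps=(None,1) exec_start@5 write@6
I4 add r1: issue@5 deps=(None,1) exec_start@5 write@8

Answer: 2 5 4 6 8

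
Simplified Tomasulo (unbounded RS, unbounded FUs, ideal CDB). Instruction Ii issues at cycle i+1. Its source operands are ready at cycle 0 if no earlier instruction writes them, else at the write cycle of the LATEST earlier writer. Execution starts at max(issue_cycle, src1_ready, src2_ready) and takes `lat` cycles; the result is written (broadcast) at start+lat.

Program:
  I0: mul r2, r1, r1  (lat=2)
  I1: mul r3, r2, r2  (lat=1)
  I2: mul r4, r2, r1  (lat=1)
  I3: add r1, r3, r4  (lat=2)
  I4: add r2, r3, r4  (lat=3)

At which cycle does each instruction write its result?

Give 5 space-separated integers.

Answer: 3 4 4 6 8

Derivation:
I0 mul r2: issue@1 deps=(None,None) exec_start@1 write@3
I1 mul r3: issue@2 deps=(0,0) exec_start@3 write@4
I2 mul r4: issue@3 deps=(0,None) exec_start@3 write@4
I3 add r1: issue@4 deps=(1,2) exec_start@4 write@6
I4 add r2: issue@5 deps=(1,2) exec_start@5 write@8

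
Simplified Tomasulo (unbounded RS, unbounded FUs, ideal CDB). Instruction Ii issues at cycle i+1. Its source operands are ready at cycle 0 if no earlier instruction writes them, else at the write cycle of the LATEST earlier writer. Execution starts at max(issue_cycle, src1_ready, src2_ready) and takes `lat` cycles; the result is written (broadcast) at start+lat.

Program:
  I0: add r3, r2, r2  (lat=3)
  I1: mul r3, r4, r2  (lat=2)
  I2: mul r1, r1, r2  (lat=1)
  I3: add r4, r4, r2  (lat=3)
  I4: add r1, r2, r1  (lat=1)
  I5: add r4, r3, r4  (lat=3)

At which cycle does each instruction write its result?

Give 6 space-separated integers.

Answer: 4 4 4 7 6 10

Derivation:
I0 add r3: issue@1 deps=(None,None) exec_start@1 write@4
I1 mul r3: issue@2 deps=(None,None) exec_start@2 write@4
I2 mul r1: issue@3 deps=(None,None) exec_start@3 write@4
I3 add r4: issue@4 deps=(None,None) exec_start@4 write@7
I4 add r1: issue@5 deps=(None,2) exec_start@5 write@6
I5 add r4: issue@6 deps=(1,3) exec_start@7 write@10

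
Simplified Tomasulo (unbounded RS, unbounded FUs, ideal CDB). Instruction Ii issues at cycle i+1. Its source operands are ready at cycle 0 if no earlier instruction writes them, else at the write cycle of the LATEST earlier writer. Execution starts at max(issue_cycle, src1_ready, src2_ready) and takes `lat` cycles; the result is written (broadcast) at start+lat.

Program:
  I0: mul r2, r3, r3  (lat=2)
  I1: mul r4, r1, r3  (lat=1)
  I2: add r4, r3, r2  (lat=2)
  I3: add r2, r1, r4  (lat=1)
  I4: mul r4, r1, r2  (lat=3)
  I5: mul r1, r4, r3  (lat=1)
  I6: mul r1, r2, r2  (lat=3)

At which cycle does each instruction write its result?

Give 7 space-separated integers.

I0 mul r2: issue@1 deps=(None,None) exec_start@1 write@3
I1 mul r4: issue@2 deps=(None,None) exec_start@2 write@3
I2 add r4: issue@3 deps=(None,0) exec_start@3 write@5
I3 add r2: issue@4 deps=(None,2) exec_start@5 write@6
I4 mul r4: issue@5 deps=(None,3) exec_start@6 write@9
I5 mul r1: issue@6 deps=(4,None) exec_start@9 write@10
I6 mul r1: issue@7 deps=(3,3) exec_start@7 write@10

Answer: 3 3 5 6 9 10 10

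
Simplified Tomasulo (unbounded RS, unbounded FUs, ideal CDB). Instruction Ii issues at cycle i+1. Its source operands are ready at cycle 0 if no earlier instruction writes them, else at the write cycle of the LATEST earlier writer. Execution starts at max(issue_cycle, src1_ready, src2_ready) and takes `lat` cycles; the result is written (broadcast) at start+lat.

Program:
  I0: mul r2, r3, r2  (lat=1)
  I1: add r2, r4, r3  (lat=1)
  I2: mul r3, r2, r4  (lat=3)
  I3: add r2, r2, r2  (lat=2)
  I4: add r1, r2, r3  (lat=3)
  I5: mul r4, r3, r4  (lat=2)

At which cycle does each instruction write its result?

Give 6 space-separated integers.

Answer: 2 3 6 6 9 8

Derivation:
I0 mul r2: issue@1 deps=(None,None) exec_start@1 write@2
I1 add r2: issue@2 deps=(None,None) exec_start@2 write@3
I2 mul r3: issue@3 deps=(1,None) exec_start@3 write@6
I3 add r2: issue@4 deps=(1,1) exec_start@4 write@6
I4 add r1: issue@5 deps=(3,2) exec_start@6 write@9
I5 mul r4: issue@6 deps=(2,None) exec_start@6 write@8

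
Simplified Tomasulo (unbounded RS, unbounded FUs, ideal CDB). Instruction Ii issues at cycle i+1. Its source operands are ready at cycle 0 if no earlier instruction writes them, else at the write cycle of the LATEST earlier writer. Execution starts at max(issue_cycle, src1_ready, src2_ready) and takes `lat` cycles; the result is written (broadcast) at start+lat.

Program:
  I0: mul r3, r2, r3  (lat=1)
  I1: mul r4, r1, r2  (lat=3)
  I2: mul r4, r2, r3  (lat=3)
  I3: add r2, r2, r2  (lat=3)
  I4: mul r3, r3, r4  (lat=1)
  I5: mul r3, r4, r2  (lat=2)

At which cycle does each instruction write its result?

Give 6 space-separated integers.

I0 mul r3: issue@1 deps=(None,None) exec_start@1 write@2
I1 mul r4: issue@2 deps=(None,None) exec_start@2 write@5
I2 mul r4: issue@3 deps=(None,0) exec_start@3 write@6
I3 add r2: issue@4 deps=(None,None) exec_start@4 write@7
I4 mul r3: issue@5 deps=(0,2) exec_start@6 write@7
I5 mul r3: issue@6 deps=(2,3) exec_start@7 write@9

Answer: 2 5 6 7 7 9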